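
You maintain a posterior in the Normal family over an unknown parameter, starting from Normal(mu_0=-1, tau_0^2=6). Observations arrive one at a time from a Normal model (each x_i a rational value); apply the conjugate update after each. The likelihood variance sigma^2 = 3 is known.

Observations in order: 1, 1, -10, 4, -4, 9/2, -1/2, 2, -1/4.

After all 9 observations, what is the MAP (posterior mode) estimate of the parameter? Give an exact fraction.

-11/38

obs 1: x=1 → posterior Normal(1/3, 2)
obs 2: x=1 → posterior Normal(3/5, 6/5)
obs 3: x=-10 → posterior Normal(-17/7, 6/7)
obs 4: x=4 → posterior Normal(-1, 2/3)
obs 5: x=-4 → posterior Normal(-17/11, 6/11)
obs 6: x=9/2 → posterior Normal(-8/13, 6/13)
obs 7: x=-1/2 → posterior Normal(-3/5, 2/5)
obs 8: x=2 → posterior Normal(-5/17, 6/17)
obs 9: x=-1/4 → posterior Normal(-11/38, 6/19)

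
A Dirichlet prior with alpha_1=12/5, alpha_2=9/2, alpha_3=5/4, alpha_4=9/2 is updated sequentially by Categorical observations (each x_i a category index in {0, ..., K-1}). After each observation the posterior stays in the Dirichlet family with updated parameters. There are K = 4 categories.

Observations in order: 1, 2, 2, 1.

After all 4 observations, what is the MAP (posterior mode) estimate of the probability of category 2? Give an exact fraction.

45/253

obs 1: x=1 → posterior Dirichlet(12/5, 11/2, 5/4, 9/2)
obs 2: x=2 → posterior Dirichlet(12/5, 11/2, 9/4, 9/2)
obs 3: x=2 → posterior Dirichlet(12/5, 11/2, 13/4, 9/2)
obs 4: x=1 → posterior Dirichlet(12/5, 13/2, 13/4, 9/2)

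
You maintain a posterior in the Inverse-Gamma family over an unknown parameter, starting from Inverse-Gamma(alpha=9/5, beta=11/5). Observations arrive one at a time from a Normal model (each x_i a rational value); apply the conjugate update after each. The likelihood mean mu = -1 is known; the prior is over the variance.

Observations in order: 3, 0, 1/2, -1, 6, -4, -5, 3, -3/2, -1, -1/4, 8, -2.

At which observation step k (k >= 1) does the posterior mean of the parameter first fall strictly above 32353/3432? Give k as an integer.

k = 5

obs 1: x=3 → posterior Inverse-Gamma(23/10, 51/5)
obs 2: x=0 → posterior Inverse-Gamma(14/5, 107/10)
obs 3: x=1/2 → posterior Inverse-Gamma(33/10, 473/40)
obs 4: x=-1 → posterior Inverse-Gamma(19/5, 473/40)
obs 5: x=6 → posterior Inverse-Gamma(43/10, 1453/40)
obs 6: x=-4 → posterior Inverse-Gamma(24/5, 1633/40)
obs 7: x=-5 → posterior Inverse-Gamma(53/10, 1953/40)
obs 8: x=3 → posterior Inverse-Gamma(29/5, 2273/40)
obs 9: x=-3/2 → posterior Inverse-Gamma(63/10, 1139/20)
obs 10: x=-1 → posterior Inverse-Gamma(34/5, 1139/20)
obs 11: x=-1/4 → posterior Inverse-Gamma(73/10, 9157/160)
obs 12: x=8 → posterior Inverse-Gamma(39/5, 15637/160)
obs 13: x=-2 → posterior Inverse-Gamma(83/10, 15717/160)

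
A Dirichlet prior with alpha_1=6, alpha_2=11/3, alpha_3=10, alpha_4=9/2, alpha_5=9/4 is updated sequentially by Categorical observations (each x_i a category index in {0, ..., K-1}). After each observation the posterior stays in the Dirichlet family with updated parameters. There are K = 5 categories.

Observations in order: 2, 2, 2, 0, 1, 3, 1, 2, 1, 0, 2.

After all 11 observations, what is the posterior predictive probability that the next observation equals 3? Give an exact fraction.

obs 1: x=2 → posterior Dirichlet(6, 11/3, 11, 9/2, 9/4)
obs 2: x=2 → posterior Dirichlet(6, 11/3, 12, 9/2, 9/4)
obs 3: x=2 → posterior Dirichlet(6, 11/3, 13, 9/2, 9/4)
obs 4: x=0 → posterior Dirichlet(7, 11/3, 13, 9/2, 9/4)
obs 5: x=1 → posterior Dirichlet(7, 14/3, 13, 9/2, 9/4)
obs 6: x=3 → posterior Dirichlet(7, 14/3, 13, 11/2, 9/4)
obs 7: x=1 → posterior Dirichlet(7, 17/3, 13, 11/2, 9/4)
obs 8: x=2 → posterior Dirichlet(7, 17/3, 14, 11/2, 9/4)
obs 9: x=1 → posterior Dirichlet(7, 20/3, 14, 11/2, 9/4)
obs 10: x=0 → posterior Dirichlet(8, 20/3, 14, 11/2, 9/4)
obs 11: x=2 → posterior Dirichlet(8, 20/3, 15, 11/2, 9/4)

66/449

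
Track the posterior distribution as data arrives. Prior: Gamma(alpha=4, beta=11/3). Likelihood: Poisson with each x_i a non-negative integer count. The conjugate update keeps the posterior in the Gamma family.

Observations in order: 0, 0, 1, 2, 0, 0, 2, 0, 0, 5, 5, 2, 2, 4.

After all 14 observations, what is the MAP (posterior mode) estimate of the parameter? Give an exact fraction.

obs 1: x=0 → posterior Gamma(4, 14/3)
obs 2: x=0 → posterior Gamma(4, 17/3)
obs 3: x=1 → posterior Gamma(5, 20/3)
obs 4: x=2 → posterior Gamma(7, 23/3)
obs 5: x=0 → posterior Gamma(7, 26/3)
obs 6: x=0 → posterior Gamma(7, 29/3)
obs 7: x=2 → posterior Gamma(9, 32/3)
obs 8: x=0 → posterior Gamma(9, 35/3)
obs 9: x=0 → posterior Gamma(9, 38/3)
obs 10: x=5 → posterior Gamma(14, 41/3)
obs 11: x=5 → posterior Gamma(19, 44/3)
obs 12: x=2 → posterior Gamma(21, 47/3)
obs 13: x=2 → posterior Gamma(23, 50/3)
obs 14: x=4 → posterior Gamma(27, 53/3)

78/53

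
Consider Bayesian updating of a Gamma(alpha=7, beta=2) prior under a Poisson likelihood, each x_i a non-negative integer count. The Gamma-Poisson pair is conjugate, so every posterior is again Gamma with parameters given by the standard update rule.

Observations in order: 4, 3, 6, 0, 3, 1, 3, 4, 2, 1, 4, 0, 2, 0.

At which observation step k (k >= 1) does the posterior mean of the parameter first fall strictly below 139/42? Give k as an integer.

obs 1: x=4 → posterior Gamma(11, 3)
obs 2: x=3 → posterior Gamma(14, 4)
obs 3: x=6 → posterior Gamma(20, 5)
obs 4: x=0 → posterior Gamma(20, 6)
obs 5: x=3 → posterior Gamma(23, 7)
obs 6: x=1 → posterior Gamma(24, 8)
obs 7: x=3 → posterior Gamma(27, 9)
obs 8: x=4 → posterior Gamma(31, 10)
obs 9: x=2 → posterior Gamma(33, 11)
obs 10: x=1 → posterior Gamma(34, 12)
obs 11: x=4 → posterior Gamma(38, 13)
obs 12: x=0 → posterior Gamma(38, 14)
obs 13: x=2 → posterior Gamma(40, 15)
obs 14: x=0 → posterior Gamma(40, 16)

k = 5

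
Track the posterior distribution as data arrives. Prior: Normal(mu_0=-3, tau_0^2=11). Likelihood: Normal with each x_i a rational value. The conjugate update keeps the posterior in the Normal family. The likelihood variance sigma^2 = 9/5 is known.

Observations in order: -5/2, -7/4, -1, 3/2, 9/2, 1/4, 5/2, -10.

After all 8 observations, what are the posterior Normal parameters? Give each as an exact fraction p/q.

obs 1: x=-5/2 → posterior Normal(-329/128, 99/64)
obs 2: x=-7/4 → posterior Normal(-149/68, 99/119)
obs 3: x=-1 → posterior Normal(-421/232, 33/58)
obs 4: x=3/2 → posterior Normal(-933/916, 99/229)
obs 5: x=9/2 → posterior Normal(57/1136, 99/284)
obs 6: x=1/4 → posterior Normal(28/339, 33/113)
obs 7: x=5/2 → posterior Normal(331/788, 99/394)
obs 8: x=-10 → posterior Normal(-769/898, 99/449)

mu_0=-769/898, tau_0^2=99/449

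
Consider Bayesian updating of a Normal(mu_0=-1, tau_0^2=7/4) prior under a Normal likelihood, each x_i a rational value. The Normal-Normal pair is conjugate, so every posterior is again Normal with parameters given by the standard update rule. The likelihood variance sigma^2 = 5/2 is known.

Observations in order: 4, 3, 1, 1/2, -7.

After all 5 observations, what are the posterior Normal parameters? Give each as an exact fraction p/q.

mu_0=1/90, tau_0^2=7/18

obs 1: x=4 → posterior Normal(18/17, 35/34)
obs 2: x=3 → posterior Normal(13/8, 35/48)
obs 3: x=1 → posterior Normal(46/31, 35/62)
obs 4: x=1/2 → posterior Normal(99/76, 35/76)
obs 5: x=-7 → posterior Normal(1/90, 7/18)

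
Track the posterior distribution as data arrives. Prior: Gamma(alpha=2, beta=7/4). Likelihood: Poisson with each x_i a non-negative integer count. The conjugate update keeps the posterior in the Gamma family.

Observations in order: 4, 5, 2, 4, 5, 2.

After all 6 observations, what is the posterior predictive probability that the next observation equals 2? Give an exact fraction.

119119230905381316132153686702046167232/559537430861458438971579074859619140625

obs 1: x=4 → posterior Gamma(6, 11/4)
obs 2: x=5 → posterior Gamma(11, 15/4)
obs 3: x=2 → posterior Gamma(13, 19/4)
obs 4: x=4 → posterior Gamma(17, 23/4)
obs 5: x=5 → posterior Gamma(22, 27/4)
obs 6: x=2 → posterior Gamma(24, 31/4)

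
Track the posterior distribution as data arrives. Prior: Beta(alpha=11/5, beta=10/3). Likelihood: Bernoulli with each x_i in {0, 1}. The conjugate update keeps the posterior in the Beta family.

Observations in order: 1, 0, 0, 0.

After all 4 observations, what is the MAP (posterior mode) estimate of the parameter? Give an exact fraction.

obs 1: x=1 → posterior Beta(16/5, 10/3)
obs 2: x=0 → posterior Beta(16/5, 13/3)
obs 3: x=0 → posterior Beta(16/5, 16/3)
obs 4: x=0 → posterior Beta(16/5, 19/3)

33/113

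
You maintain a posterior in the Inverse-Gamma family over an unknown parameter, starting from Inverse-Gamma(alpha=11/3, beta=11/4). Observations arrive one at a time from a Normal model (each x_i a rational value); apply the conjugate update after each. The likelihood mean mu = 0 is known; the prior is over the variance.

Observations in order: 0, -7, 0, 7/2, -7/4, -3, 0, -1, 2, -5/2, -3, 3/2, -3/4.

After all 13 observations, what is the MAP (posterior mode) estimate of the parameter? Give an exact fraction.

2445/536

obs 1: x=0 → posterior Inverse-Gamma(25/6, 11/4)
obs 2: x=-7 → posterior Inverse-Gamma(14/3, 109/4)
obs 3: x=0 → posterior Inverse-Gamma(31/6, 109/4)
obs 4: x=7/2 → posterior Inverse-Gamma(17/3, 267/8)
obs 5: x=-7/4 → posterior Inverse-Gamma(37/6, 1117/32)
obs 6: x=-3 → posterior Inverse-Gamma(20/3, 1261/32)
obs 7: x=0 → posterior Inverse-Gamma(43/6, 1261/32)
obs 8: x=-1 → posterior Inverse-Gamma(23/3, 1277/32)
obs 9: x=2 → posterior Inverse-Gamma(49/6, 1341/32)
obs 10: x=-5/2 → posterior Inverse-Gamma(26/3, 1441/32)
obs 11: x=-3 → posterior Inverse-Gamma(55/6, 1585/32)
obs 12: x=3/2 → posterior Inverse-Gamma(29/3, 1621/32)
obs 13: x=-3/4 → posterior Inverse-Gamma(61/6, 815/16)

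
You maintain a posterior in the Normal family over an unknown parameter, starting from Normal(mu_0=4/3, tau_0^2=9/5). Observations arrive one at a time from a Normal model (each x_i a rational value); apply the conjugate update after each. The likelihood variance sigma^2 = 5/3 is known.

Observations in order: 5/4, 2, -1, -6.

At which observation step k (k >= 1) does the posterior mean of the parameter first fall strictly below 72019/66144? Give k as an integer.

obs 1: x=5/4 → posterior Normal(805/624, 45/52)
obs 2: x=2 → posterior Normal(1453/948, 45/79)
obs 3: x=-1 → posterior Normal(1129/1272, 45/106)
obs 4: x=-6 → posterior Normal(-815/1596, 45/133)

k = 3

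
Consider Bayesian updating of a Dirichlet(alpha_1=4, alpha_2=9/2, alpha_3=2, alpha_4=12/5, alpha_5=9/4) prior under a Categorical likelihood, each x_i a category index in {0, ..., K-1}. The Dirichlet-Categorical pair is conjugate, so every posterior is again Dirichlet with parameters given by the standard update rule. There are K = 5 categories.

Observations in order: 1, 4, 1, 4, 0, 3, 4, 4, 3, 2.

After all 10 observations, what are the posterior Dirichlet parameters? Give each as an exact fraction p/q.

alpha_1=5, alpha_2=13/2, alpha_3=3, alpha_4=22/5, alpha_5=25/4

obs 1: x=1 → posterior Dirichlet(4, 11/2, 2, 12/5, 9/4)
obs 2: x=4 → posterior Dirichlet(4, 11/2, 2, 12/5, 13/4)
obs 3: x=1 → posterior Dirichlet(4, 13/2, 2, 12/5, 13/4)
obs 4: x=4 → posterior Dirichlet(4, 13/2, 2, 12/5, 17/4)
obs 5: x=0 → posterior Dirichlet(5, 13/2, 2, 12/5, 17/4)
obs 6: x=3 → posterior Dirichlet(5, 13/2, 2, 17/5, 17/4)
obs 7: x=4 → posterior Dirichlet(5, 13/2, 2, 17/5, 21/4)
obs 8: x=4 → posterior Dirichlet(5, 13/2, 2, 17/5, 25/4)
obs 9: x=3 → posterior Dirichlet(5, 13/2, 2, 22/5, 25/4)
obs 10: x=2 → posterior Dirichlet(5, 13/2, 3, 22/5, 25/4)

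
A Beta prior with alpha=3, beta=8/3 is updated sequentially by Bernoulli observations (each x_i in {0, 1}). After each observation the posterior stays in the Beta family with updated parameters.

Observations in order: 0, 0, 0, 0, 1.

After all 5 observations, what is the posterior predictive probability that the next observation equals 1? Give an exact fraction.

obs 1: x=0 → posterior Beta(3, 11/3)
obs 2: x=0 → posterior Beta(3, 14/3)
obs 3: x=0 → posterior Beta(3, 17/3)
obs 4: x=0 → posterior Beta(3, 20/3)
obs 5: x=1 → posterior Beta(4, 20/3)

3/8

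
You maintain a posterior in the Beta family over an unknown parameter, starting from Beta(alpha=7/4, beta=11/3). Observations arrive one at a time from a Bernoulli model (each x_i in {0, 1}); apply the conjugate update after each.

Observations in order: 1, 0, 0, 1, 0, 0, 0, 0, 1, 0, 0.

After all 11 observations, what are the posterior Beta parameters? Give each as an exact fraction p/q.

alpha=19/4, beta=35/3

obs 1: x=1 → posterior Beta(11/4, 11/3)
obs 2: x=0 → posterior Beta(11/4, 14/3)
obs 3: x=0 → posterior Beta(11/4, 17/3)
obs 4: x=1 → posterior Beta(15/4, 17/3)
obs 5: x=0 → posterior Beta(15/4, 20/3)
obs 6: x=0 → posterior Beta(15/4, 23/3)
obs 7: x=0 → posterior Beta(15/4, 26/3)
obs 8: x=0 → posterior Beta(15/4, 29/3)
obs 9: x=1 → posterior Beta(19/4, 29/3)
obs 10: x=0 → posterior Beta(19/4, 32/3)
obs 11: x=0 → posterior Beta(19/4, 35/3)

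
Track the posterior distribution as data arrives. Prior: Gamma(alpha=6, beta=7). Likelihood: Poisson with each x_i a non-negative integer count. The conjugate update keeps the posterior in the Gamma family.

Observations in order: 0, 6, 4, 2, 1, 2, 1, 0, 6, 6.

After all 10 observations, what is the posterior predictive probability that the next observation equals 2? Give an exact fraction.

407174238277036145259123298355824171739960755/1548139828427760582529495524831238344488779776

obs 1: x=0 → posterior Gamma(6, 8)
obs 2: x=6 → posterior Gamma(12, 9)
obs 3: x=4 → posterior Gamma(16, 10)
obs 4: x=2 → posterior Gamma(18, 11)
obs 5: x=1 → posterior Gamma(19, 12)
obs 6: x=2 → posterior Gamma(21, 13)
obs 7: x=1 → posterior Gamma(22, 14)
obs 8: x=0 → posterior Gamma(22, 15)
obs 9: x=6 → posterior Gamma(28, 16)
obs 10: x=6 → posterior Gamma(34, 17)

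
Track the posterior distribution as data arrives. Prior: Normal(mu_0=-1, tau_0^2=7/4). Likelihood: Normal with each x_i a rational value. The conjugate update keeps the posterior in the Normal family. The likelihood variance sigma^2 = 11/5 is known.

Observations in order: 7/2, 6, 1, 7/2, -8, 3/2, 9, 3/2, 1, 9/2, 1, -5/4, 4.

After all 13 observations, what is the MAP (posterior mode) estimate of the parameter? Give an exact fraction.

obs 1: x=7/2 → posterior Normal(157/158, 77/79)
obs 2: x=6 → posterior Normal(577/228, 77/114)
obs 3: x=1 → posterior Normal(647/298, 77/149)
obs 4: x=7/2 → posterior Normal(223/92, 77/184)
obs 5: x=-8 → posterior Normal(166/219, 77/219)
obs 6: x=3/2 → posterior Normal(437/508, 77/254)
obs 7: x=9 → posterior Normal(1067/578, 77/289)
obs 8: x=3/2 → posterior Normal(293/162, 77/324)
obs 9: x=1 → posterior Normal(621/359, 77/359)
obs 10: x=9/2 → posterior Normal(1557/788, 77/394)
obs 11: x=1 → posterior Normal(1627/858, 7/39)
obs 12: x=-5/4 → posterior Normal(3079/1856, 77/464)
obs 13: x=4 → posterior Normal(3639/1996, 77/499)

3639/1996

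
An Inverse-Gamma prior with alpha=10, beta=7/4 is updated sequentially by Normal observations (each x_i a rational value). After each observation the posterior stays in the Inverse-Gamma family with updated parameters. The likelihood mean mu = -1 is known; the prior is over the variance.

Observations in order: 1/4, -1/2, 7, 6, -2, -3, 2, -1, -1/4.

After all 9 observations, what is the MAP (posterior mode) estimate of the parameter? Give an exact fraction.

obs 1: x=1/4 → posterior Inverse-Gamma(21/2, 81/32)
obs 2: x=-1/2 → posterior Inverse-Gamma(11, 85/32)
obs 3: x=7 → posterior Inverse-Gamma(23/2, 1109/32)
obs 4: x=6 → posterior Inverse-Gamma(12, 1893/32)
obs 5: x=-2 → posterior Inverse-Gamma(25/2, 1909/32)
obs 6: x=-3 → posterior Inverse-Gamma(13, 1973/32)
obs 7: x=2 → posterior Inverse-Gamma(27/2, 2117/32)
obs 8: x=-1 → posterior Inverse-Gamma(14, 2117/32)
obs 9: x=-1/4 → posterior Inverse-Gamma(29/2, 1063/16)

1063/248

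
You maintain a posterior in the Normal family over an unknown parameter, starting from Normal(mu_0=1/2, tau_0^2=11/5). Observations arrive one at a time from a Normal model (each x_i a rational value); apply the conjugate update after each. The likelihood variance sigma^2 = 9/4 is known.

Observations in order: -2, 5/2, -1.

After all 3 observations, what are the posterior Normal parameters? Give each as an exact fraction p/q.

obs 1: x=-2 → posterior Normal(-131/178, 99/89)
obs 2: x=5/2 → posterior Normal(89/266, 99/133)
obs 3: x=-1 → posterior Normal(1/354, 33/59)

mu_0=1/354, tau_0^2=33/59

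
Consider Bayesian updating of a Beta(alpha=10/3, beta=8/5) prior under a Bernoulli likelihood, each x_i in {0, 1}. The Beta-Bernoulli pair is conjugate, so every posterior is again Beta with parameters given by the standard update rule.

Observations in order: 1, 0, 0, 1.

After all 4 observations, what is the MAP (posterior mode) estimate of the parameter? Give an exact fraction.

obs 1: x=1 → posterior Beta(13/3, 8/5)
obs 2: x=0 → posterior Beta(13/3, 13/5)
obs 3: x=0 → posterior Beta(13/3, 18/5)
obs 4: x=1 → posterior Beta(16/3, 18/5)

5/8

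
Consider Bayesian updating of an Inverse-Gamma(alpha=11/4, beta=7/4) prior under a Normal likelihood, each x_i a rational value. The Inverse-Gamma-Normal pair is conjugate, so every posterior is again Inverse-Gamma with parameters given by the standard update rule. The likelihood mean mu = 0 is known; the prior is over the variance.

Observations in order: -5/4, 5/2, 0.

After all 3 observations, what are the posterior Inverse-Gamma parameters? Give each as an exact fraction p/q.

alpha=17/4, beta=181/32

obs 1: x=-5/4 → posterior Inverse-Gamma(13/4, 81/32)
obs 2: x=5/2 → posterior Inverse-Gamma(15/4, 181/32)
obs 3: x=0 → posterior Inverse-Gamma(17/4, 181/32)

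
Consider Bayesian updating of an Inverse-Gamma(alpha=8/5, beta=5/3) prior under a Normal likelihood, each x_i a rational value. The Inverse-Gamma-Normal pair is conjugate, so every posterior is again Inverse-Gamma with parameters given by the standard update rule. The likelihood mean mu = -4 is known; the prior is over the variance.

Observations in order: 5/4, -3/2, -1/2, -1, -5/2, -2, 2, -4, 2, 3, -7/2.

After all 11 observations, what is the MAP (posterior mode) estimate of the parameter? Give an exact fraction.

44615/3888

obs 1: x=5/4 → posterior Inverse-Gamma(21/10, 1483/96)
obs 2: x=-3/2 → posterior Inverse-Gamma(13/5, 1783/96)
obs 3: x=-1/2 → posterior Inverse-Gamma(31/10, 2371/96)
obs 4: x=-1 → posterior Inverse-Gamma(18/5, 2803/96)
obs 5: x=-5/2 → posterior Inverse-Gamma(41/10, 2911/96)
obs 6: x=-2 → posterior Inverse-Gamma(23/5, 3103/96)
obs 7: x=2 → posterior Inverse-Gamma(51/10, 4831/96)
obs 8: x=-4 → posterior Inverse-Gamma(28/5, 4831/96)
obs 9: x=2 → posterior Inverse-Gamma(61/10, 6559/96)
obs 10: x=3 → posterior Inverse-Gamma(33/5, 8911/96)
obs 11: x=-7/2 → posterior Inverse-Gamma(71/10, 8923/96)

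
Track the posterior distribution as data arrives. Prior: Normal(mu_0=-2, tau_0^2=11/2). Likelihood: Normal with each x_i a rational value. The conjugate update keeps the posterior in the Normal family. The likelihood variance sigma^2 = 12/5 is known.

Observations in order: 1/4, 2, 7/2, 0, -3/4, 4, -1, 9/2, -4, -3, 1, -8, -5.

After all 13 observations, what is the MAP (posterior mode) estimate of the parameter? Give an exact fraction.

-811/1478

obs 1: x=1/4 → posterior Normal(-137/316, 132/79)
obs 2: x=2 → posterior Normal(303/536, 66/67)
obs 3: x=7/2 → posterior Normal(1073/756, 44/63)
obs 4: x=0 → posterior Normal(1073/976, 33/61)
obs 5: x=-3/4 → posterior Normal(227/299, 132/299)
obs 6: x=4 → posterior Normal(149/118, 22/59)
obs 7: x=-1 → posterior Normal(392/409, 132/409)
obs 8: x=9/2 → posterior Normal(1279/928, 33/116)
obs 9: x=-4 → posterior Normal(839/1038, 44/173)
obs 10: x=-3 → posterior Normal(509/1148, 66/287)
obs 11: x=1 → posterior Normal(619/1258, 132/629)
obs 12: x=-8 → posterior Normal(-29/152, 11/57)
obs 13: x=-5 → posterior Normal(-811/1478, 132/739)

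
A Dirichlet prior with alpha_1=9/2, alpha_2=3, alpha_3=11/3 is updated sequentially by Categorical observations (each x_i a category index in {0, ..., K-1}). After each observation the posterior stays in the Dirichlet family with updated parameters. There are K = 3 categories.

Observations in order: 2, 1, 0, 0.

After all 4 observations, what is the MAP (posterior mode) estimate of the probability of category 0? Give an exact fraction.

obs 1: x=2 → posterior Dirichlet(9/2, 3, 14/3)
obs 2: x=1 → posterior Dirichlet(9/2, 4, 14/3)
obs 3: x=0 → posterior Dirichlet(11/2, 4, 14/3)
obs 4: x=0 → posterior Dirichlet(13/2, 4, 14/3)

33/73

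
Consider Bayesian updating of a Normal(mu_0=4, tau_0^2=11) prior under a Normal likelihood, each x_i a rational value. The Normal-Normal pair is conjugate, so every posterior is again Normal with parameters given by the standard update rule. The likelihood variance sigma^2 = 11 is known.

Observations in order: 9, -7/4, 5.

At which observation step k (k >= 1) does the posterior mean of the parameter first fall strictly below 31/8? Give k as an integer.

obs 1: x=9 → posterior Normal(13/2, 11/2)
obs 2: x=-7/4 → posterior Normal(15/4, 11/3)
obs 3: x=5 → posterior Normal(65/16, 11/4)

k = 2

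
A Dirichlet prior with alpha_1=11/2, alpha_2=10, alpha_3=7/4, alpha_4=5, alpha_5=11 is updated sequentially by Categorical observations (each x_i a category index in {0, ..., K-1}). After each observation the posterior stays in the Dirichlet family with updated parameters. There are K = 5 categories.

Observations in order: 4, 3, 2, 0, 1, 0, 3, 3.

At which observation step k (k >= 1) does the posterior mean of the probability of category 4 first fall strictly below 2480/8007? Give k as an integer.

k = 6

obs 1: x=4 → posterior Dirichlet(11/2, 10, 7/4, 5, 12)
obs 2: x=3 → posterior Dirichlet(11/2, 10, 7/4, 6, 12)
obs 3: x=2 → posterior Dirichlet(11/2, 10, 11/4, 6, 12)
obs 4: x=0 → posterior Dirichlet(13/2, 10, 11/4, 6, 12)
obs 5: x=1 → posterior Dirichlet(13/2, 11, 11/4, 6, 12)
obs 6: x=0 → posterior Dirichlet(15/2, 11, 11/4, 6, 12)
obs 7: x=3 → posterior Dirichlet(15/2, 11, 11/4, 7, 12)
obs 8: x=3 → posterior Dirichlet(15/2, 11, 11/4, 8, 12)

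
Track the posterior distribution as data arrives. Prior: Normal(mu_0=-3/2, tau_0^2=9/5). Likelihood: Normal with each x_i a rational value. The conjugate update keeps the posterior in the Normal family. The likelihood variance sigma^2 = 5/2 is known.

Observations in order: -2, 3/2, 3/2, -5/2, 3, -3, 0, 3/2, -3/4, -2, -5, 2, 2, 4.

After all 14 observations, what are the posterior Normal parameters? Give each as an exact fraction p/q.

obs 1: x=-2 → posterior Normal(-147/86, 45/43)
obs 2: x=3/2 → posterior Normal(-93/122, 45/61)
obs 3: x=3/2 → posterior Normal(-39/158, 45/79)
obs 4: x=-5/2 → posterior Normal(-129/194, 45/97)
obs 5: x=3 → posterior Normal(-21/230, 9/23)
obs 6: x=-3 → posterior Normal(-129/266, 45/133)
obs 7: x=0 → posterior Normal(-129/302, 45/151)
obs 8: x=3/2 → posterior Normal(-75/338, 45/169)
obs 9: x=-3/4 → posterior Normal(-3/11, 45/187)
obs 10: x=-2 → posterior Normal(-87/205, 9/41)
obs 11: x=-5 → posterior Normal(-177/223, 45/223)
obs 12: x=2 → posterior Normal(-141/241, 45/241)
obs 13: x=2 → posterior Normal(-15/37, 45/259)
obs 14: x=4 → posterior Normal(-33/277, 45/277)

mu_0=-33/277, tau_0^2=45/277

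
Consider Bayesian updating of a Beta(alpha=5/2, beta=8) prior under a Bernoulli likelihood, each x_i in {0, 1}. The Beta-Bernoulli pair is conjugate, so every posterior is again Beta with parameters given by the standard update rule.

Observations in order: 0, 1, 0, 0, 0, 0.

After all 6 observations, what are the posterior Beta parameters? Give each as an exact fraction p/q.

alpha=7/2, beta=13

obs 1: x=0 → posterior Beta(5/2, 9)
obs 2: x=1 → posterior Beta(7/2, 9)
obs 3: x=0 → posterior Beta(7/2, 10)
obs 4: x=0 → posterior Beta(7/2, 11)
obs 5: x=0 → posterior Beta(7/2, 12)
obs 6: x=0 → posterior Beta(7/2, 13)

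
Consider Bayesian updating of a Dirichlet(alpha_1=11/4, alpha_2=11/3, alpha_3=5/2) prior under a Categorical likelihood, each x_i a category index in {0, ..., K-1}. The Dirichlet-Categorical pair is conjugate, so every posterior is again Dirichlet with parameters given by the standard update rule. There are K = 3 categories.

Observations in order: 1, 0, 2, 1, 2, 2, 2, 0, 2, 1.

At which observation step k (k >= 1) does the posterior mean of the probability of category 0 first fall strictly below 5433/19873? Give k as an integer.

k = 5

obs 1: x=1 → posterior Dirichlet(11/4, 14/3, 5/2)
obs 2: x=0 → posterior Dirichlet(15/4, 14/3, 5/2)
obs 3: x=2 → posterior Dirichlet(15/4, 14/3, 7/2)
obs 4: x=1 → posterior Dirichlet(15/4, 17/3, 7/2)
obs 5: x=2 → posterior Dirichlet(15/4, 17/3, 9/2)
obs 6: x=2 → posterior Dirichlet(15/4, 17/3, 11/2)
obs 7: x=2 → posterior Dirichlet(15/4, 17/3, 13/2)
obs 8: x=0 → posterior Dirichlet(19/4, 17/3, 13/2)
obs 9: x=2 → posterior Dirichlet(19/4, 17/3, 15/2)
obs 10: x=1 → posterior Dirichlet(19/4, 20/3, 15/2)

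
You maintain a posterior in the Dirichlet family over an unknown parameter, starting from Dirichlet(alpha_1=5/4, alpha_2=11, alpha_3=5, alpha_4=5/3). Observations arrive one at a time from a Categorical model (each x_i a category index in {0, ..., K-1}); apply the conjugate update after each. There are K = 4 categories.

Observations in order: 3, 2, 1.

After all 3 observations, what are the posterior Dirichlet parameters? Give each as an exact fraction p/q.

alpha_1=5/4, alpha_2=12, alpha_3=6, alpha_4=8/3

obs 1: x=3 → posterior Dirichlet(5/4, 11, 5, 8/3)
obs 2: x=2 → posterior Dirichlet(5/4, 11, 6, 8/3)
obs 3: x=1 → posterior Dirichlet(5/4, 12, 6, 8/3)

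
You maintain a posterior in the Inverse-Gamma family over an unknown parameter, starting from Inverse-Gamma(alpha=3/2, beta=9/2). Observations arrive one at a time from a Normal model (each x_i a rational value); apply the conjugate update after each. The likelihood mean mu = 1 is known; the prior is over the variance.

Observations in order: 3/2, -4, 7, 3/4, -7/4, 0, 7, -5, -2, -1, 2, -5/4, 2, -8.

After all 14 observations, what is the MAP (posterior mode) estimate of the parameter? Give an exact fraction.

4031/304

obs 1: x=3/2 → posterior Inverse-Gamma(2, 37/8)
obs 2: x=-4 → posterior Inverse-Gamma(5/2, 137/8)
obs 3: x=7 → posterior Inverse-Gamma(3, 281/8)
obs 4: x=3/4 → posterior Inverse-Gamma(7/2, 1125/32)
obs 5: x=-7/4 → posterior Inverse-Gamma(4, 623/16)
obs 6: x=0 → posterior Inverse-Gamma(9/2, 631/16)
obs 7: x=7 → posterior Inverse-Gamma(5, 919/16)
obs 8: x=-5 → posterior Inverse-Gamma(11/2, 1207/16)
obs 9: x=-2 → posterior Inverse-Gamma(6, 1279/16)
obs 10: x=-1 → posterior Inverse-Gamma(13/2, 1311/16)
obs 11: x=2 → posterior Inverse-Gamma(7, 1319/16)
obs 12: x=-5/4 → posterior Inverse-Gamma(15/2, 2719/32)
obs 13: x=2 → posterior Inverse-Gamma(8, 2735/32)
obs 14: x=-8 → posterior Inverse-Gamma(17/2, 4031/32)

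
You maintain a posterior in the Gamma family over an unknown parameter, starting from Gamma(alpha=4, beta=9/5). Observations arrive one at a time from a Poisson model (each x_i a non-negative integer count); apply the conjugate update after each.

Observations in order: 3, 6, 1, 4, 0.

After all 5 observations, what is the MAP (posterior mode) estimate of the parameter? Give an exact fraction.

obs 1: x=3 → posterior Gamma(7, 14/5)
obs 2: x=6 → posterior Gamma(13, 19/5)
obs 3: x=1 → posterior Gamma(14, 24/5)
obs 4: x=4 → posterior Gamma(18, 29/5)
obs 5: x=0 → posterior Gamma(18, 34/5)

5/2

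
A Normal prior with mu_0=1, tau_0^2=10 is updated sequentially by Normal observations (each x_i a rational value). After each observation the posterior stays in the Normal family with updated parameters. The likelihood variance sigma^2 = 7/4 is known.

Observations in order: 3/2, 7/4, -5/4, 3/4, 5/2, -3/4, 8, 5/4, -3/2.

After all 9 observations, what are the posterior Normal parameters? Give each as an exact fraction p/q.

obs 1: x=3/2 → posterior Normal(67/47, 70/47)
obs 2: x=7/4 → posterior Normal(137/87, 70/87)
obs 3: x=-5/4 → posterior Normal(87/127, 70/127)
obs 4: x=3/4 → posterior Normal(117/167, 70/167)
obs 5: x=5/2 → posterior Normal(217/207, 70/207)
obs 6: x=-3/4 → posterior Normal(187/247, 70/247)
obs 7: x=8 → posterior Normal(507/287, 10/41)
obs 8: x=5/4 → posterior Normal(557/327, 70/327)
obs 9: x=-3/2 → posterior Normal(497/367, 70/367)

mu_0=497/367, tau_0^2=70/367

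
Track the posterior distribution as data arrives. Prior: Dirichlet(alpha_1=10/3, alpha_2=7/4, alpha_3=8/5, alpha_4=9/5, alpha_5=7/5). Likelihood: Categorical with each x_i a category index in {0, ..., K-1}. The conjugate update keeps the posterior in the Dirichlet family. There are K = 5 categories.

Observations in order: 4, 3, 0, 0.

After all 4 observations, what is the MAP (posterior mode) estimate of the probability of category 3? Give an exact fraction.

108/533

obs 1: x=4 → posterior Dirichlet(10/3, 7/4, 8/5, 9/5, 12/5)
obs 2: x=3 → posterior Dirichlet(10/3, 7/4, 8/5, 14/5, 12/5)
obs 3: x=0 → posterior Dirichlet(13/3, 7/4, 8/5, 14/5, 12/5)
obs 4: x=0 → posterior Dirichlet(16/3, 7/4, 8/5, 14/5, 12/5)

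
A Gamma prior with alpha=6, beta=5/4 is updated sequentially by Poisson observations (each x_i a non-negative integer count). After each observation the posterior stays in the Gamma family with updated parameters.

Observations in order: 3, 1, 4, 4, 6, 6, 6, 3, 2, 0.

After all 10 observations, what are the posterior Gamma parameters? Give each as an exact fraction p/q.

obs 1: x=3 → posterior Gamma(9, 9/4)
obs 2: x=1 → posterior Gamma(10, 13/4)
obs 3: x=4 → posterior Gamma(14, 17/4)
obs 4: x=4 → posterior Gamma(18, 21/4)
obs 5: x=6 → posterior Gamma(24, 25/4)
obs 6: x=6 → posterior Gamma(30, 29/4)
obs 7: x=6 → posterior Gamma(36, 33/4)
obs 8: x=3 → posterior Gamma(39, 37/4)
obs 9: x=2 → posterior Gamma(41, 41/4)
obs 10: x=0 → posterior Gamma(41, 45/4)

alpha=41, beta=45/4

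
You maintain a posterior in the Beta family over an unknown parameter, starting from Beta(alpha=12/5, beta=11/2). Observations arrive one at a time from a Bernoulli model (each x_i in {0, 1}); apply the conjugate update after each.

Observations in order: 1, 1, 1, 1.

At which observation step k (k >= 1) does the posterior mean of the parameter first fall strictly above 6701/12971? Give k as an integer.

obs 1: x=1 → posterior Beta(17/5, 11/2)
obs 2: x=1 → posterior Beta(22/5, 11/2)
obs 3: x=1 → posterior Beta(27/5, 11/2)
obs 4: x=1 → posterior Beta(32/5, 11/2)

k = 4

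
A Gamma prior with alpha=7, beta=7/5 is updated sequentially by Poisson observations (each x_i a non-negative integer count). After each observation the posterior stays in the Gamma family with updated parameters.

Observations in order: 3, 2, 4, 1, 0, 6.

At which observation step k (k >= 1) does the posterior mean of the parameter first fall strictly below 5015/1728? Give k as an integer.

k = 5

obs 1: x=3 → posterior Gamma(10, 12/5)
obs 2: x=2 → posterior Gamma(12, 17/5)
obs 3: x=4 → posterior Gamma(16, 22/5)
obs 4: x=1 → posterior Gamma(17, 27/5)
obs 5: x=0 → posterior Gamma(17, 32/5)
obs 6: x=6 → posterior Gamma(23, 37/5)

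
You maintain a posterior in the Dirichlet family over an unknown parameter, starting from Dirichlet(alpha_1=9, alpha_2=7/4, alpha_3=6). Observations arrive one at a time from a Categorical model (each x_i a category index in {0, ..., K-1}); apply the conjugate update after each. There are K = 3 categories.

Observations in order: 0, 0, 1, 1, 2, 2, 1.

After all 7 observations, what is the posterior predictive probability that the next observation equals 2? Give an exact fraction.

32/95

obs 1: x=0 → posterior Dirichlet(10, 7/4, 6)
obs 2: x=0 → posterior Dirichlet(11, 7/4, 6)
obs 3: x=1 → posterior Dirichlet(11, 11/4, 6)
obs 4: x=1 → posterior Dirichlet(11, 15/4, 6)
obs 5: x=2 → posterior Dirichlet(11, 15/4, 7)
obs 6: x=2 → posterior Dirichlet(11, 15/4, 8)
obs 7: x=1 → posterior Dirichlet(11, 19/4, 8)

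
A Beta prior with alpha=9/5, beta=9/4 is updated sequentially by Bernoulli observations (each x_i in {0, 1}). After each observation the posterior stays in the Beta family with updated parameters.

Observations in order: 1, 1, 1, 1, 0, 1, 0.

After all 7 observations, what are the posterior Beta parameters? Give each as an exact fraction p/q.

obs 1: x=1 → posterior Beta(14/5, 9/4)
obs 2: x=1 → posterior Beta(19/5, 9/4)
obs 3: x=1 → posterior Beta(24/5, 9/4)
obs 4: x=1 → posterior Beta(29/5, 9/4)
obs 5: x=0 → posterior Beta(29/5, 13/4)
obs 6: x=1 → posterior Beta(34/5, 13/4)
obs 7: x=0 → posterior Beta(34/5, 17/4)

alpha=34/5, beta=17/4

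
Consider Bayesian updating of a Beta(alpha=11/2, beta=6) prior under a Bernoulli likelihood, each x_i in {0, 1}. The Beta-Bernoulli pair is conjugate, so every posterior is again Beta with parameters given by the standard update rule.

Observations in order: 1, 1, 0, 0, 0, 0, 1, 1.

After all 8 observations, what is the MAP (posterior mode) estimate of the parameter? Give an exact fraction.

obs 1: x=1 → posterior Beta(13/2, 6)
obs 2: x=1 → posterior Beta(15/2, 6)
obs 3: x=0 → posterior Beta(15/2, 7)
obs 4: x=0 → posterior Beta(15/2, 8)
obs 5: x=0 → posterior Beta(15/2, 9)
obs 6: x=0 → posterior Beta(15/2, 10)
obs 7: x=1 → posterior Beta(17/2, 10)
obs 8: x=1 → posterior Beta(19/2, 10)

17/35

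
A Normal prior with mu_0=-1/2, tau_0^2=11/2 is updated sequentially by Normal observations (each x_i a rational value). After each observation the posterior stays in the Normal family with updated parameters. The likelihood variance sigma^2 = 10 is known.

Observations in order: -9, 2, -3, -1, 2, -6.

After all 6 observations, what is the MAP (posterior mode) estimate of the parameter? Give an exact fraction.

obs 1: x=-9 → posterior Normal(-109/31, 110/31)
obs 2: x=2 → posterior Normal(-29/14, 55/21)
obs 3: x=-3 → posterior Normal(-120/53, 110/53)
obs 4: x=-1 → posterior Normal(-131/64, 55/32)
obs 5: x=2 → posterior Normal(-109/75, 22/15)
obs 6: x=-6 → posterior Normal(-175/86, 55/43)

-175/86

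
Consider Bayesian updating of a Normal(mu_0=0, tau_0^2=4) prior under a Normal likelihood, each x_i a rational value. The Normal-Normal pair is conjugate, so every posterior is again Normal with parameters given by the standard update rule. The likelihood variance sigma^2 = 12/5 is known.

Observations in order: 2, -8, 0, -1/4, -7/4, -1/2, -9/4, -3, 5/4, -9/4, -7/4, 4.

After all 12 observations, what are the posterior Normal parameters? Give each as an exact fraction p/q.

obs 1: x=2 → posterior Normal(5/4, 3/2)
obs 2: x=-8 → posterior Normal(-30/13, 12/13)
obs 3: x=0 → posterior Normal(-5/3, 2/3)
obs 4: x=-1/4 → posterior Normal(-125/92, 12/23)
obs 5: x=-7/4 → posterior Normal(-10/7, 3/7)
obs 6: x=-1/2 → posterior Normal(-85/66, 4/11)
obs 7: x=-9/4 → posterior Normal(-215/152, 6/19)
obs 8: x=-3 → posterior Normal(-275/172, 12/43)
obs 9: x=5/4 → posterior Normal(-125/96, 1/4)
obs 10: x=-9/4 → posterior Normal(-295/212, 12/53)
obs 11: x=-7/4 → posterior Normal(-165/116, 6/29)
obs 12: x=4 → posterior Normal(-125/126, 4/21)

mu_0=-125/126, tau_0^2=4/21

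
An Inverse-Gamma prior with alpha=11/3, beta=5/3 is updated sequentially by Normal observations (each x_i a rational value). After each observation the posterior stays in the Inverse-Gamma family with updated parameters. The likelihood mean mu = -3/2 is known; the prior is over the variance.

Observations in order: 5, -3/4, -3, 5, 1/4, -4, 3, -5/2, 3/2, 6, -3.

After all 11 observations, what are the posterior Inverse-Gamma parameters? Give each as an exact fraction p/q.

alpha=55/6, beta=4529/48

obs 1: x=5 → posterior Inverse-Gamma(25/6, 547/24)
obs 2: x=-3/4 → posterior Inverse-Gamma(14/3, 2215/96)
obs 3: x=-3 → posterior Inverse-Gamma(31/6, 2323/96)
obs 4: x=5 → posterior Inverse-Gamma(17/3, 4351/96)
obs 5: x=1/4 → posterior Inverse-Gamma(37/6, 2249/48)
obs 6: x=-4 → posterior Inverse-Gamma(20/3, 2399/48)
obs 7: x=3 → posterior Inverse-Gamma(43/6, 2885/48)
obs 8: x=-5/2 → posterior Inverse-Gamma(23/3, 2909/48)
obs 9: x=3/2 → posterior Inverse-Gamma(49/6, 3125/48)
obs 10: x=6 → posterior Inverse-Gamma(26/3, 4475/48)
obs 11: x=-3 → posterior Inverse-Gamma(55/6, 4529/48)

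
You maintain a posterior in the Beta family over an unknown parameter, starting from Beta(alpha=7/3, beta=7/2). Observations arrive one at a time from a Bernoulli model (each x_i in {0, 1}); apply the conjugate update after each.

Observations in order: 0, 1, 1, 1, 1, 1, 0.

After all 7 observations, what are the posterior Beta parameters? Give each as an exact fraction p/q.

obs 1: x=0 → posterior Beta(7/3, 9/2)
obs 2: x=1 → posterior Beta(10/3, 9/2)
obs 3: x=1 → posterior Beta(13/3, 9/2)
obs 4: x=1 → posterior Beta(16/3, 9/2)
obs 5: x=1 → posterior Beta(19/3, 9/2)
obs 6: x=1 → posterior Beta(22/3, 9/2)
obs 7: x=0 → posterior Beta(22/3, 11/2)

alpha=22/3, beta=11/2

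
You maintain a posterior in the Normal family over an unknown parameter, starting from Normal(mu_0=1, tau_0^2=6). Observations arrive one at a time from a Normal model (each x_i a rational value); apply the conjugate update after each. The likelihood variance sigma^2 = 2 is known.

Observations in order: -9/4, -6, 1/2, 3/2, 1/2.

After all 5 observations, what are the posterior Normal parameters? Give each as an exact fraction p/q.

mu_0=-65/64, tau_0^2=3/8

obs 1: x=-9/4 → posterior Normal(-23/16, 3/2)
obs 2: x=-6 → posterior Normal(-95/28, 6/7)
obs 3: x=1/2 → posterior Normal(-89/40, 3/5)
obs 4: x=3/2 → posterior Normal(-71/52, 6/13)
obs 5: x=1/2 → posterior Normal(-65/64, 3/8)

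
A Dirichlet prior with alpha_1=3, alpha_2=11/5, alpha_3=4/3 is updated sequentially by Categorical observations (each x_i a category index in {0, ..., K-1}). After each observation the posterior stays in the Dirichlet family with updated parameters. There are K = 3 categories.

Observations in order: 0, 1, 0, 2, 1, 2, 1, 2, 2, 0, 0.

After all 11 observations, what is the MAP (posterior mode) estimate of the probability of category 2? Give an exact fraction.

65/218

obs 1: x=0 → posterior Dirichlet(4, 11/5, 4/3)
obs 2: x=1 → posterior Dirichlet(4, 16/5, 4/3)
obs 3: x=0 → posterior Dirichlet(5, 16/5, 4/3)
obs 4: x=2 → posterior Dirichlet(5, 16/5, 7/3)
obs 5: x=1 → posterior Dirichlet(5, 21/5, 7/3)
obs 6: x=2 → posterior Dirichlet(5, 21/5, 10/3)
obs 7: x=1 → posterior Dirichlet(5, 26/5, 10/3)
obs 8: x=2 → posterior Dirichlet(5, 26/5, 13/3)
obs 9: x=2 → posterior Dirichlet(5, 26/5, 16/3)
obs 10: x=0 → posterior Dirichlet(6, 26/5, 16/3)
obs 11: x=0 → posterior Dirichlet(7, 26/5, 16/3)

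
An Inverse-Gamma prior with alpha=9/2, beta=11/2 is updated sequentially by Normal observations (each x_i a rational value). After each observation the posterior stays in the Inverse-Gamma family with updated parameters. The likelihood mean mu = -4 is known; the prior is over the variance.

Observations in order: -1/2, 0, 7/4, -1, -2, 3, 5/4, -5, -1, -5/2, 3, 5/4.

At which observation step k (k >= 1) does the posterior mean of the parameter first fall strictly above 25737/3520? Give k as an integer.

k = 4

obs 1: x=-1/2 → posterior Inverse-Gamma(5, 93/8)
obs 2: x=0 → posterior Inverse-Gamma(11/2, 157/8)
obs 3: x=7/4 → posterior Inverse-Gamma(6, 1157/32)
obs 4: x=-1 → posterior Inverse-Gamma(13/2, 1301/32)
obs 5: x=-2 → posterior Inverse-Gamma(7, 1365/32)
obs 6: x=3 → posterior Inverse-Gamma(15/2, 2149/32)
obs 7: x=5/4 → posterior Inverse-Gamma(8, 1295/16)
obs 8: x=-5 → posterior Inverse-Gamma(17/2, 1303/16)
obs 9: x=-1 → posterior Inverse-Gamma(9, 1375/16)
obs 10: x=-5/2 → posterior Inverse-Gamma(19/2, 1393/16)
obs 11: x=3 → posterior Inverse-Gamma(10, 1785/16)
obs 12: x=5/4 → posterior Inverse-Gamma(21/2, 4011/32)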